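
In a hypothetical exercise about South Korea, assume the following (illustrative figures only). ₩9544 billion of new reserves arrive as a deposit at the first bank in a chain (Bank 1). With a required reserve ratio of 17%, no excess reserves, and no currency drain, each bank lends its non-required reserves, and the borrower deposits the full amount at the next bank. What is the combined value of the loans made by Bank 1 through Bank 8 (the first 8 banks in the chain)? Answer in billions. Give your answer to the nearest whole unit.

₩36102 billion

Bank i lends (1 − rr)^i of the original deposit: Bank 1 lends 9544·0.8300 = 7921.5200, Bank 2 lends 9544·0.8300² = 6574.8616, and so on.
Summing a geometric series: total = 9544·[0.8300·(1 − 0.8300^8) / (1 − 0.8300)] ≈ 36102.1306 billion.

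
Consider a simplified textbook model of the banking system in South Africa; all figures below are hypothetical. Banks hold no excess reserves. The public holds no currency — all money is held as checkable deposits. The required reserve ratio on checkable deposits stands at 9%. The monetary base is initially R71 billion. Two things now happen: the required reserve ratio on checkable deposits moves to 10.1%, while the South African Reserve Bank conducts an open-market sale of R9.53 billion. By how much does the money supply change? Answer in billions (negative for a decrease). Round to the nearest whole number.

-180 billion

Before: m₁ = 1 / (0.09) ≈ 11.1111, MB₁ = 71, so M₁ = 11.1111 × 71 = 788.8881 billion.
After: m₂ = 1 / (0.101) ≈ 9.9010, MB₂ = 71 − 9.53 = 61.47, so M₂ = 9.9010 × 61.47 ≈ 608.6145 billion.
ΔM = M₂ − M₁ = 608.6145 − 788.8881 = -180.2736 billion.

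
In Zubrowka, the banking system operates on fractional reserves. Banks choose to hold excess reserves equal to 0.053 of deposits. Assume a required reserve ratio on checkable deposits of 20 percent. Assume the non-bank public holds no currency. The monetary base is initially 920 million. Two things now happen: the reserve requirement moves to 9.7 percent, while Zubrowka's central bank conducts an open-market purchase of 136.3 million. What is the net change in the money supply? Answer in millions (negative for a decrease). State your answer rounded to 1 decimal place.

3405.6 million

Before: m₁ = 1 / (0.2 + 0.053) ≈ 3.952569, MB₁ = 920, so M₁ = 3.952569 × 920 ≈ 3636.3635 million.
After: m₂ = 1 / (0.097 + 0.053) ≈ 6.666667, MB₂ = 920 + 136.3 = 1056.3, so M₂ = 6.666667 × 1056.3 ≈ 7042.0004 million.
ΔM = M₂ − M₁ = 7042.0004 − 3636.3635 = 3405.6369 million.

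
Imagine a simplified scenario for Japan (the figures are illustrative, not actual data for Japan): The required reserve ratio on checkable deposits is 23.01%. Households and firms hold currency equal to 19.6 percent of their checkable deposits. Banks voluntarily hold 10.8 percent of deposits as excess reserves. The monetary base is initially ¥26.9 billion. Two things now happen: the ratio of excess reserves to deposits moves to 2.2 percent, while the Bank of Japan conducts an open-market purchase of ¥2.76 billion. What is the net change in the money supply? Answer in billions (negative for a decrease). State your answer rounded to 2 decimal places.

¥18.93 billion

Before: m₁ = (1 + 0.196) / (0.2301 + 0.108 + 0.196) ≈ 2.23928, MB₁ = 26.9, so M₁ = 2.23928 × 26.9 ≈ 60.2366 billion.
After: m₂ = (1 + 0.196) / (0.2301 + 0.022 + 0.196) ≈ 2.66905, MB₂ = 26.9 + 2.76 = 29.66, so M₂ = 2.66905 × 29.66 ≈ 79.164 billion.
ΔM = M₂ − M₁ = 79.164 − 60.2366 = 18.9274 billion.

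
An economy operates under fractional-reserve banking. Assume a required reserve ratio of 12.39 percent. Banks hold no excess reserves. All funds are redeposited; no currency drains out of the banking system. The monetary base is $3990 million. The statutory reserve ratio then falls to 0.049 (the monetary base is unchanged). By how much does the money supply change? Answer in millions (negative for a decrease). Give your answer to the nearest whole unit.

Initially m₁ = 1 / (0.1239) ≈ 8.07103, so M₁ = 8.07103 × 3990 = 32203.4097 million.
After the change m₂ = 1 / (0.049) ≈ 20.40816, so M₂ = 20.40816 × 3990 = 81428.5584 million.
ΔM = M₂ − M₁ = 81428.5584 − 32203.4097 = 49225.1487 million.

$49225 million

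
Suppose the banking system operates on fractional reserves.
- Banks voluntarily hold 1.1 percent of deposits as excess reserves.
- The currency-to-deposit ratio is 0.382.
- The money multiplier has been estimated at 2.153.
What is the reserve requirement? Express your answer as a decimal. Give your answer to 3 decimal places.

0.249

Using m = 2.153. Since m = (1 + c)/(c + rr + e), the denominator satisfies c + rr + e = (1 + c)/m = (1 + 0.382) / 2.153 ≈ 0.641895.
With c = 0.382 and e = 0.011, the reserve requirement is 0.641895 − 0.382 − 0.011 = 0.248895.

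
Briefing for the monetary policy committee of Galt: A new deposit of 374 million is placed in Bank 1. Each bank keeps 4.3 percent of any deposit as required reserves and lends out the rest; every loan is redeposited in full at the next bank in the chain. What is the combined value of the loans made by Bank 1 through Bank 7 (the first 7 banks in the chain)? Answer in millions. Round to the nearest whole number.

Bank i lends (1 − rr)^i of the original deposit: Bank 1 lends 374·0.9570 = 357.9180, Bank 2 lends 374·0.9570² ≈ 342.5275, and so on.
Summing a geometric series: total = 374·[0.9570·(1 − 0.9570^7) / (1 − 0.9570)] ≈ 2204.4180 million.

2204 million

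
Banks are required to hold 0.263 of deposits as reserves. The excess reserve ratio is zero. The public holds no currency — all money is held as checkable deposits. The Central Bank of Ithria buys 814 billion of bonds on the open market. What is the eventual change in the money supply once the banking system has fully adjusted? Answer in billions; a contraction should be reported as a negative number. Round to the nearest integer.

The simple money multiplier is m = 1/rr = 1/0.263 ≈ 3.8023.
An open-market purchase increases the monetary base by 814 billion, so ΔM = m × ΔMB = 3.8023 × 814 = 3095.0722 billion.

3095 billion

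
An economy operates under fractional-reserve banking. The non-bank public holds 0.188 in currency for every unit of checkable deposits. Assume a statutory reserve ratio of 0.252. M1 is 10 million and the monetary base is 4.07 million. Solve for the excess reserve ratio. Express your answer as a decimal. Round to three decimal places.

Using m = M/MB = 10/4.07 ≈ 2.457002. Since m = (1 + c)/(c + rr + e), the denominator satisfies c + rr + e = (1 + c)/m = (1 + 0.188) / 2.457002 ≈ 0.483516.
With c = 0.188 and rr = 0.252, the excess reserve ratio is 0.483516 − 0.188 − 0.252 = 0.043516.

0.044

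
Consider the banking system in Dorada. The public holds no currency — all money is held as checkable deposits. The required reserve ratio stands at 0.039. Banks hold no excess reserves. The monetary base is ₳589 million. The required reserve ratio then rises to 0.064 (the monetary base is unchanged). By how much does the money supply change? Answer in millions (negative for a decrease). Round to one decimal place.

-5899.4 million

Initially m₁ = 1 / (0.039) ≈ 25.64103, so M₁ = 25.64103 × 589 ≈ 15102.5667 million.
After the change m₂ = 1 / (0.064) = 15.62500, so M₂ = 15.62500 × 589 = 9203.125 million.
ΔM = M₂ − M₁ = 9203.125 − 15102.5667 = -5899.4417 million.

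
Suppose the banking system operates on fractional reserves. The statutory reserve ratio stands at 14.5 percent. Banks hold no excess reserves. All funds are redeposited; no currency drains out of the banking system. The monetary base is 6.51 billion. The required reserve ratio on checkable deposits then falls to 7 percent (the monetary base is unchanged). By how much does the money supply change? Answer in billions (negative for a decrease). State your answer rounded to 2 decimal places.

48.10 billion

Initially m₁ = 1 / (0.145) ≈ 6.8966, so M₁ = 6.8966 × 6.51 ≈ 44.8969 billion.
After the change m₂ = 1 / (0.07) ≈ 14.2857, so M₂ = 14.2857 × 6.51 ≈ 92.9999 billion.
ΔM = M₂ − M₁ = 92.9999 − 44.8969 = 48.103 billion.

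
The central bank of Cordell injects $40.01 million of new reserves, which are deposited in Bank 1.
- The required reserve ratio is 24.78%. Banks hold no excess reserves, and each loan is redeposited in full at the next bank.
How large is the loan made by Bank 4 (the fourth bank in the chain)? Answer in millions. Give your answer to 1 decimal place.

Each bank lends a fraction (1 − rr) = 0.7522 of the deposit it receives, so Bank 4 receives 40.01·0.7522^3 and lends 40.01·0.7522^4 ≈ 12.8086 million.

$12.8 million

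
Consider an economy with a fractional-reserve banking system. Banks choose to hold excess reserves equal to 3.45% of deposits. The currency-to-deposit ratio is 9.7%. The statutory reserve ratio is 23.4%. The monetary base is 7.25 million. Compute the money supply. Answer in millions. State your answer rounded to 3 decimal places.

The money multiplier is m = (1 + c) / (rr + e + c) = (1 + 0.097) / (0.234 + 0.0345 + 0.097) ≈ 3.00137.
So M = m × MB = 3.00137 × 7.25 ≈ 21.7599 million.

21.760 million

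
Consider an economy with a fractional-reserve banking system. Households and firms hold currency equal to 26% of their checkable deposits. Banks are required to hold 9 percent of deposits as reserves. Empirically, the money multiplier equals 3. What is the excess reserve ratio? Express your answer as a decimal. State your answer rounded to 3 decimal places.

0.070

Using m = 3. Since m = (1 + c)/(c + rr + e), the denominator satisfies c + rr + e = (1 + c)/m = (1 + 0.26) / 3 = 0.420000.
With c = 0.26 and rr = 0.09, the excess reserve ratio is 0.420000 − 0.26 − 0.09 = 0.07.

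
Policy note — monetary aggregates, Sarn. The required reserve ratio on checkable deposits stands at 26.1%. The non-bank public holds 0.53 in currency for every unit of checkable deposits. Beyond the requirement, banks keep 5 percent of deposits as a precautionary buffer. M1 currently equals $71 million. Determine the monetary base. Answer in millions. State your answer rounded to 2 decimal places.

$39.03 million

The money multiplier is m = (1 + c) / (rr + e + c) = (1 + 0.53) / (0.261 + 0.05 + 0.53) ≈ 1.81926.
MB = M / m = 71 / 1.81926 ≈ 39.0269 million.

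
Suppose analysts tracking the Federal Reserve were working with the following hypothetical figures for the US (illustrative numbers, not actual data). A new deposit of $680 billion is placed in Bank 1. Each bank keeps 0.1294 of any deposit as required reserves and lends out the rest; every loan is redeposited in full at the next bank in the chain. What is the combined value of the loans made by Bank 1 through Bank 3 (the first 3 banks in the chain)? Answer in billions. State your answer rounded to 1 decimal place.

Bank i lends (1 − rr)^i of the original deposit: Bank 1 lends 680·0.8706 = 592.0080, Bank 2 lends 680·0.8706² ≈ 515.4022, and so on.
Summing a geometric series: total = 680·[0.8706·(1 − 0.8706^3) / (1 − 0.8706)] ≈ 1556.1193 billion.

$1556.1 billion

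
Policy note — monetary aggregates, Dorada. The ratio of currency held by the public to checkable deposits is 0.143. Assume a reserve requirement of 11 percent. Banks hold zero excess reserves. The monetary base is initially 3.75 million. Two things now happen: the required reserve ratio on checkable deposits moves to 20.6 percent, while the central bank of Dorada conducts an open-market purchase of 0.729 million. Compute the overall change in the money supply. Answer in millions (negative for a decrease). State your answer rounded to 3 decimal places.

-2.273 million

Before: m₁ = (1 + 0.143) / (0.11 + 0.143) ≈ 4.51779, MB₁ = 3.75, so M₁ = 4.51779 × 3.75 ≈ 16.9417 million.
After: m₂ = (1 + 0.143) / (0.206 + 0.143) ≈ 3.27507, MB₂ = 3.75 + 0.729 = 4.479, so M₂ = 3.27507 × 4.479 ≈ 14.669 million.
ΔM = M₂ − M₁ = 14.669 − 16.9417 = -2.2727 million.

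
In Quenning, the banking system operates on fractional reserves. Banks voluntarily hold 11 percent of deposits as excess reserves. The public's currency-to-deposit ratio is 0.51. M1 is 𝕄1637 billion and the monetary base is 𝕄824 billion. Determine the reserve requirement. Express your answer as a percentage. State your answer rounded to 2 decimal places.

Using m = M/MB = 1637/824 ≈ 1.986650. Since m = (1 + c)/(c + rr + e), the denominator satisfies c + rr + e = (1 + c)/m = (1 + 0.51) / 1.986650 ≈ 0.760073.
With c = 0.51 and e = 0.11, the reserve requirement is 0.760073 − 0.51 − 0.11 = 0.140073.

14.01%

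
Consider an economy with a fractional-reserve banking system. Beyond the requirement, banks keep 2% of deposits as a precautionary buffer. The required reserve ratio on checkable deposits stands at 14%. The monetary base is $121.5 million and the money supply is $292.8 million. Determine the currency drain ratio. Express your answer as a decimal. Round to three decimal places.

Using m = M/MB = 292.8/121.5 ≈ 2.409877. From m = (1 + c)/(c + rr + e), rearranging gives 1 + c = m·(c + rr + e), so c·(1 − m) = m·(rr + e) − 1.
Hence c = [m·(rr + e) − 1]/(1 − m) = [2.409877 × (0.14 + 0.02) − 1] / (1 − 2.409877) ≈ 0.435797.

0.436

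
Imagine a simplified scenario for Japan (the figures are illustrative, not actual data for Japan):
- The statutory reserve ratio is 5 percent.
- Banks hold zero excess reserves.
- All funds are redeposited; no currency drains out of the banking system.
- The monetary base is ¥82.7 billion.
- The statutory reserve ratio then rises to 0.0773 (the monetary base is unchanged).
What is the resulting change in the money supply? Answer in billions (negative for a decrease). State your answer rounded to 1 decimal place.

Initially m₁ = 1 / (0.05) = 20, so M₁ = 20 × 82.7 = 1654 billion.
After the change m₂ = 1 / (0.0773) ≈ 12.9366, so M₂ = 12.9366 × 82.7 ≈ 1069.8568 billion.
ΔM = M₂ − M₁ = 1069.8568 − 1654 = -584.1432 billion.

-584.1 billion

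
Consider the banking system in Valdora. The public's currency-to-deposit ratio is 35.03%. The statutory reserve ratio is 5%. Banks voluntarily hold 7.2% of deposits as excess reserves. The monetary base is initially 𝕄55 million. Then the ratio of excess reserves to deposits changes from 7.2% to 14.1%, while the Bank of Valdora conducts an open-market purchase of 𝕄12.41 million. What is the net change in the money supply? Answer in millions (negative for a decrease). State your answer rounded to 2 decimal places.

𝕄10.91 million

Before: m₁ = (1 + 0.3503) / (0.05 + 0.072 + 0.3503) ≈ 2.85899, MB₁ = 55, so M₁ = 2.85899 × 55 ≈ 157.2445 million.
After: m₂ = (1 + 0.3503) / (0.05 + 0.141 + 0.3503) ≈ 2.49455, MB₂ = 55 + 12.41 = 67.41, so M₂ = 2.49455 × 67.41 ≈ 168.1576 million.
ΔM = M₂ − M₁ = 168.1576 − 157.2445 = 10.9131 million.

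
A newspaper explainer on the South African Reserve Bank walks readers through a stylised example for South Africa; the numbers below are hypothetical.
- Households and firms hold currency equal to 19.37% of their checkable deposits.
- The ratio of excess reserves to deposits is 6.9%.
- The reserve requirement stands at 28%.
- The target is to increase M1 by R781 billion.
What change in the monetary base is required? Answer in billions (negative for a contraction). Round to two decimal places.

The money multiplier is m = (1 + c) / (rr + e + c) = (1 + 0.1937) / (0.28 + 0.069 + 0.1937) ≈ 2.199558.
ΔMB = ΔM / m = (+781) / 2.199558 ≈ 355.0713 billion.

R355.07 billion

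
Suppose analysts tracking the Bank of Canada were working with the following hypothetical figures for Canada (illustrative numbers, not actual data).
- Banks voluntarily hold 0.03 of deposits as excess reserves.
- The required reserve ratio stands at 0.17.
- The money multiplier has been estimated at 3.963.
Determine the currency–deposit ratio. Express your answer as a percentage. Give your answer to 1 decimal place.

7.0%

Using m = 3.963. From m = (1 + c)/(c + rr + e), rearranging gives 1 + c = m·(c + rr + e), so c·(1 − m) = m·(rr + e) − 1.
Hence c = [m·(rr + e) − 1]/(1 − m) = [3.963 × (0.17 + 0.03) − 1] / (1 − 3.963) ≈ 0.069997.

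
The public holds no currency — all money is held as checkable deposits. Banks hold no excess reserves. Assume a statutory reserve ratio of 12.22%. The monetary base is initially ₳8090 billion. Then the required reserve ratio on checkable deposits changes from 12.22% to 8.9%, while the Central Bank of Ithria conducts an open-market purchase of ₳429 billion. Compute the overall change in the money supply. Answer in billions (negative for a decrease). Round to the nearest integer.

₳29516 billion

Before: m₁ = 1 / (0.1222) ≈ 8.18331, MB₁ = 8090, so M₁ = 8.18331 × 8090 = 66202.9779 billion.
After: m₂ = 1 / (0.089) ≈ 11.23596, MB₂ = 8090 + 429 = 8519, so M₂ = 11.23596 × 8519 ≈ 95719.1432 billion.
ΔM = M₂ − M₁ = 95719.1432 − 66202.9779 = 29516.1653 billion.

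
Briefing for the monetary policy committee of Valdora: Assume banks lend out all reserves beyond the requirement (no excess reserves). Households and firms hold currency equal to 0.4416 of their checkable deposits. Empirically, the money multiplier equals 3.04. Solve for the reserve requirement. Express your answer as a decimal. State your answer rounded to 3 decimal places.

Using m = 3.04. Since m = (1 + c)/(c + rr + e), the denominator satisfies c + rr + e = (1 + c)/m = (1 + 0.4416) / 3.04 ≈ 0.474211.
With c = 0.4416 and e = 0, the reserve requirement is 0.474211 − 0.4416 − 0 = 0.032611.

0.033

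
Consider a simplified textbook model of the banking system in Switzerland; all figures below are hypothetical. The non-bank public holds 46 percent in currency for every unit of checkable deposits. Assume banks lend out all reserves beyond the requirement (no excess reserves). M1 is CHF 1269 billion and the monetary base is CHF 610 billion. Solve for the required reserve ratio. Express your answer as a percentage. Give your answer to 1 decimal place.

24.2%

Using m = M/MB = 1269/610 ≈ 2.080328. Since m = (1 + c)/(c + rr + e), the denominator satisfies c + rr + e = (1 + c)/m = (1 + 0.46) / 2.080328 ≈ 0.701812.
With c = 0.46 and e = 0, the required reserve ratio is 0.701812 − 0.46 − 0 = 0.241812.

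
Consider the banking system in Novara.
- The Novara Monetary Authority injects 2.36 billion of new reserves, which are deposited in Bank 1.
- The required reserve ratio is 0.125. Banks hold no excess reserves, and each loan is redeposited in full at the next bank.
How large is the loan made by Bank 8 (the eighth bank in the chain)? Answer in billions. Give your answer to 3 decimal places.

0.811 billion

Each bank lends a fraction (1 − rr) = 0.8750 of the deposit it receives, so Bank 8 receives 2.36·0.8750^7 and lends 2.36·0.8750^8 ≈ 0.8109 billion.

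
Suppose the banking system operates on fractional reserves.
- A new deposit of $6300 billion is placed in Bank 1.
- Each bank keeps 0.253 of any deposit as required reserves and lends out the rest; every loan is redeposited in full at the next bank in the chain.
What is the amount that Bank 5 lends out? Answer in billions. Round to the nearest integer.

Each bank lends a fraction (1 − rr) = 0.7470 of the deposit it receives, so Bank 5 receives 6300·0.7470^4 and lends 6300·0.7470^5 ≈ 1465.3574 billion.

$1465 billion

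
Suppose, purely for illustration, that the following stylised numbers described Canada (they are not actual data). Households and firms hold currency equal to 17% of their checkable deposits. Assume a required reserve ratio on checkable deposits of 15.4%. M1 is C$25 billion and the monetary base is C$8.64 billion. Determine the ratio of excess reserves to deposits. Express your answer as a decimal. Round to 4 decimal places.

Using m = M/MB = 25/8.64 ≈ 2.893519. Since m = (1 + c)/(c + rr + e), the denominator satisfies c + rr + e = (1 + c)/m = (1 + 0.17) / 2.893519 ≈ 0.404352.
With c = 0.17 and rr = 0.154, the ratio of excess reserves to deposits is 0.404352 − 0.17 − 0.154 = 0.080352.

0.0804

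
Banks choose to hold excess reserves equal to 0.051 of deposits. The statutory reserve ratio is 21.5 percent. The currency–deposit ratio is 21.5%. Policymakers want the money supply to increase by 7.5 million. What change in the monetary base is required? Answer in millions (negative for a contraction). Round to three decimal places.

2.969 million

The money multiplier is m = (1 + c) / (rr + e + c) = (1 + 0.215) / (0.215 + 0.051 + 0.215) ≈ 2.52599.
ΔMB = ΔM / m = (+7.5) / 2.52599 ≈ 2.9691 million.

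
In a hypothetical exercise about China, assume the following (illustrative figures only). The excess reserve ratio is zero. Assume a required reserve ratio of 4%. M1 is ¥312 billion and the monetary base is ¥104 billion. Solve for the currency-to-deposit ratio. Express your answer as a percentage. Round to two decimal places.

Using m = M/MB = 312/104 = 3.000000. From m = (1 + c)/(c + rr + e), rearranging gives 1 + c = m·(c + rr + e), so c·(1 − m) = m·(rr + e) − 1.
Hence c = [m·(rr + e) − 1]/(1 − m) = [3.000000 × (0.04 + 0) − 1] / (1 − 3.000000) = 0.440000.

44.00%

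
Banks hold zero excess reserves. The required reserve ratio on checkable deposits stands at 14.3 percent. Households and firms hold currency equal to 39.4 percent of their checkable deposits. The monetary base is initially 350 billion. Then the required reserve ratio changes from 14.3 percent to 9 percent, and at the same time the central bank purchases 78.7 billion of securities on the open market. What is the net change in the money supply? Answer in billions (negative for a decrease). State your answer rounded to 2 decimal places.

Before: m₁ = (1 + 0.394) / (0.143 + 0.394) ≈ 2.595903, MB₁ = 350, so M₁ = 2.595903 × 350 ≈ 908.566 billion.
After: m₂ = (1 + 0.394) / (0.09 + 0.394) ≈ 2.880165, MB₂ = 350 + 78.7 = 428.7, so M₂ = 2.880165 × 428.7 ≈ 1234.7267 billion.
ΔM = M₂ − M₁ = 1234.7267 − 908.566 = 326.1607 billion.

326.16 billion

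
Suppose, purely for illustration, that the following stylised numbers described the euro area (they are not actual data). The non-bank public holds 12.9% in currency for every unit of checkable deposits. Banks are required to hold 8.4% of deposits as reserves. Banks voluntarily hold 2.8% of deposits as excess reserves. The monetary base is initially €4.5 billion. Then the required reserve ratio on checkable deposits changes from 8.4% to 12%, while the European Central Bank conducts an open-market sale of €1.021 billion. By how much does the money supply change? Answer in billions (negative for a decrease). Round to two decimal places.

Before: m₁ = (1 + 0.129) / (0.084 + 0.028 + 0.129) ≈ 4.6846, MB₁ = 4.5, so M₁ = 4.6846 × 4.5 = 21.0807 billion.
After: m₂ = (1 + 0.129) / (0.12 + 0.028 + 0.129) ≈ 4.0758, MB₂ = 4.5 − 1.021 = 3.479, so M₂ = 4.0758 × 3.479 ≈ 14.1797 billion.
ΔM = M₂ − M₁ = 14.1797 − 21.0807 = -6.901 billion.

-6.90 billion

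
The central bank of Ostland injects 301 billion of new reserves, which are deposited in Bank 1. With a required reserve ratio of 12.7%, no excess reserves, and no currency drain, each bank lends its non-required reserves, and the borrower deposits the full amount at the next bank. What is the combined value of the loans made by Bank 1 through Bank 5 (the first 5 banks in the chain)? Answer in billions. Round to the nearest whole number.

1020 billion

Bank i lends (1 − rr)^i of the original deposit: Bank 1 lends 301·0.8730 = 262.7730, Bank 2 lends 301·0.8730² ≈ 229.4008, and so on.
Summing a geometric series: total = 301·[0.8730·(1 − 0.8730^5) / (1 − 0.8730)] ≈ 1019.9030 billion.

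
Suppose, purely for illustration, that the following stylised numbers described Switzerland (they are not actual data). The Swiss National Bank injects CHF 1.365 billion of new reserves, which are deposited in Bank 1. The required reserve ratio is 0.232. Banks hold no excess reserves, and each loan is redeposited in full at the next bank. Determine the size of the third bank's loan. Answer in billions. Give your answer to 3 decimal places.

Each bank lends a fraction (1 − rr) = 0.7680 of the deposit it receives, so Bank 3 receives 1.365·0.7680^2 and lends 1.365·0.7680^3 ≈ 0.6183 billion.

CHF 0.618 billion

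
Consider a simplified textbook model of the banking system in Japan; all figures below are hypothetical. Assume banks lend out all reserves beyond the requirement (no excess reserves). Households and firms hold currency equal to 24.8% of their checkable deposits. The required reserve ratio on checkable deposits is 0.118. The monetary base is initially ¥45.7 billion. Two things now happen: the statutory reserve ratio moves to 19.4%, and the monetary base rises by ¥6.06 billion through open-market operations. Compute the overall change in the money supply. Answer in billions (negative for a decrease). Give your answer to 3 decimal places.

-9.684 billion

Before: m₁ = (1 + 0.248) / (0.118 + 0.248) ≈ 3.409836, MB₁ = 45.7, so M₁ = 3.409836 × 45.7 ≈ 155.8295 billion.
After: m₂ = (1 + 0.248) / (0.194 + 0.248) ≈ 2.823529, MB₂ = 45.7 + 6.06 = 51.76, so M₂ = 2.823529 × 51.76 ≈ 146.1459 billion.
ΔM = M₂ − M₁ = 146.1459 − 155.8295 = -9.6836 billion.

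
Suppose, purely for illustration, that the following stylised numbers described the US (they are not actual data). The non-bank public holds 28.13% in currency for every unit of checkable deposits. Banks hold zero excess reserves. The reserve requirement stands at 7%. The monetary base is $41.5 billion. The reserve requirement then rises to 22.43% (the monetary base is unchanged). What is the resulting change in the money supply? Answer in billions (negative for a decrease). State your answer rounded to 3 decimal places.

-46.193 billion

Initially m₁ = (1 + 0.2813) / (0.07 + 0.2813) ≈ 3.647310, so M₁ = 3.647310 × 41.5 ≈ 151.3634 billion.
After the change m₂ = (1 + 0.2813) / (0.2243 + 0.2813) ≈ 2.534217, so M₂ = 2.534217 × 41.5 ≈ 105.17 billion.
ΔM = M₂ − M₁ = 105.17 − 151.3634 = -46.1934 billion.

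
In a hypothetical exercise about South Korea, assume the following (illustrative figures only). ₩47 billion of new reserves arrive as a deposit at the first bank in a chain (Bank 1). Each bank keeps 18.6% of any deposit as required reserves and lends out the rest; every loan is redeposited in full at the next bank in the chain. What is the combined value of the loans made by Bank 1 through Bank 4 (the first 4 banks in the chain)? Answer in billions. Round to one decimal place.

Bank i lends (1 − rr)^i of the original deposit: Bank 1 lends 47·0.8140 = 38.2580, Bank 2 lends 47·0.8140² ≈ 31.1420, and so on.
Summing a geometric series: total = 47·[0.8140·(1 − 0.8140^4) / (1 − 0.8140)] ≈ 115.3842 billion.

₩115.4 billion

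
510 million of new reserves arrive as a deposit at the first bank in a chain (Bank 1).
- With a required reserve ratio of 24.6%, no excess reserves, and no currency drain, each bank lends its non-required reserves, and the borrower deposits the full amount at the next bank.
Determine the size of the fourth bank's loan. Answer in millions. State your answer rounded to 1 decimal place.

164.8 million

Each bank lends a fraction (1 − rr) = 0.7540 of the deposit it receives, so Bank 4 receives 510·0.7540^3 and lends 510·0.7540^4 ≈ 164.8373 million.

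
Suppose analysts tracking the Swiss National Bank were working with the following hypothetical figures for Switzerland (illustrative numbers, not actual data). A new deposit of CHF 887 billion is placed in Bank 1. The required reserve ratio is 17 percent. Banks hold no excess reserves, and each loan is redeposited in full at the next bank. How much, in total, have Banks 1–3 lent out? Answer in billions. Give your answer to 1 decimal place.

CHF 1854.4 billion

Bank i lends (1 − rr)^i of the original deposit: Bank 1 lends 887·0.8300 = 736.2100, Bank 2 lends 887·0.8300² = 611.0543, and so on.
Summing a geometric series: total = 887·[0.8300·(1 − 0.8300^3) / (1 − 0.8300)] ≈ 1854.4394 billion.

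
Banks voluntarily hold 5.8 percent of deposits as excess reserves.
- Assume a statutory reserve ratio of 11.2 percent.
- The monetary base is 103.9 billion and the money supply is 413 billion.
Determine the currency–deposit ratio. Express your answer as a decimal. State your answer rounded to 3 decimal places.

Using m = M/MB = 413/103.9 ≈ 3.974976. From m = (1 + c)/(c + rr + e), rearranging gives 1 + c = m·(c + rr + e), so c·(1 − m) = m·(rr + e) − 1.
Hence c = [m·(rr + e) − 1]/(1 − m) = [3.974976 × (0.112 + 0.058) − 1] / (1 − 3.974976) ≈ 0.108994.

0.109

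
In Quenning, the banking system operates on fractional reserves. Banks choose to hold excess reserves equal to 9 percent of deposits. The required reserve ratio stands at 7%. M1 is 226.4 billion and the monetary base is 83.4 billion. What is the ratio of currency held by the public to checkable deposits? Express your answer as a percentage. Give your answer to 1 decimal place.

Using m = M/MB = 226.4/83.4 ≈ 2.714628. From m = (1 + c)/(c + rr + e), rearranging gives 1 + c = m·(c + rr + e), so c·(1 − m) = m·(rr + e) − 1.
Hence c = [m·(rr + e) − 1]/(1 − m) = [2.714628 × (0.07 + 0.09) − 1] / (1 − 2.714628) ≈ 0.329902.

33.0%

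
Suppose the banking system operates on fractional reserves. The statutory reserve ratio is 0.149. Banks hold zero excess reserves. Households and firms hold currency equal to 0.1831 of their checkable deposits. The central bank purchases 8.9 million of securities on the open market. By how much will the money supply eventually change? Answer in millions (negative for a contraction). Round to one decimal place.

31.7 million

The money multiplier is m = (1 + c) / (rr + c) = (1 + 0.1831) / (0.149 + 0.1831) ≈ 3.5625.
The purchase adds 8.9 million of base, so ΔM = m × ΔMB = 3.5625 × (+8.9) ≈ 31.7063 million.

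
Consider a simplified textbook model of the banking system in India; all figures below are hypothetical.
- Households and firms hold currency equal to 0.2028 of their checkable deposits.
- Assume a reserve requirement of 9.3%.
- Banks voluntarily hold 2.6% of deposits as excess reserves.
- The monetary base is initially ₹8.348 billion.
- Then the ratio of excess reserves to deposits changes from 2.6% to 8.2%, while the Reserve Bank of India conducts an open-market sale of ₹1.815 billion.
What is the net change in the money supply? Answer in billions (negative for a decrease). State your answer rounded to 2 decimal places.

-10.40 billion

Before: m₁ = (1 + 0.2028) / (0.093 + 0.026 + 0.2028) ≈ 3.7377, MB₁ = 8.348, so M₁ = 3.7377 × 8.348 ≈ 31.2023 billion.
After: m₂ = (1 + 0.2028) / (0.093 + 0.082 + 0.2028) ≈ 3.1837, MB₂ = 8.348 − 1.815 = 6.533, so M₂ = 3.1837 × 6.533 ≈ 20.7991 billion.
ΔM = M₂ − M₁ = 20.7991 − 31.2023 = -10.4032 billion.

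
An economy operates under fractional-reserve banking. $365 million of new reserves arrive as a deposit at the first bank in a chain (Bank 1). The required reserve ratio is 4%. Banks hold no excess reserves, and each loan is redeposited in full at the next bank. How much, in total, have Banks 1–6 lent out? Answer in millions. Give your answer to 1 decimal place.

Bank i lends (1 − rr)^i of the original deposit: Bank 1 lends 365·0.9600 = 350.4000, Bank 2 lends 365·0.9600² = 336.3840, and so on.
Summing a geometric series: total = 365·[0.9600·(1 − 0.9600^6) / (1 − 0.9600)] ≈ 1903.0418 million.

$1903.0 million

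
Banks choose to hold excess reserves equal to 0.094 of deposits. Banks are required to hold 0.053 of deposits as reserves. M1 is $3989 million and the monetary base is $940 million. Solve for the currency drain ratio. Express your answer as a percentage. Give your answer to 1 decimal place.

Using m = M/MB = 3989/940 ≈ 4.243617. From m = (1 + c)/(c + rr + e), rearranging gives 1 + c = m·(c + rr + e), so c·(1 − m) = m·(rr + e) − 1.
Hence c = [m·(rr + e) − 1]/(1 − m) = [4.243617 × (0.053 + 0.094) − 1] / (1 − 4.243617) ≈ 0.115978.

11.6%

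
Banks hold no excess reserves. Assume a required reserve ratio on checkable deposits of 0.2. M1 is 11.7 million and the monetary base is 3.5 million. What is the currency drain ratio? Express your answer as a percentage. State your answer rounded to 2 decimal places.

Using m = M/MB = 11.7/3.5 ≈ 3.342857. From m = (1 + c)/(c + rr + e), rearranging gives 1 + c = m·(c + rr + e), so c·(1 − m) = m·(rr + e) − 1.
Hence c = [m·(rr + e) − 1]/(1 − m) = [3.342857 × (0.2 + 0) − 1] / (1 − 3.342857) ≈ 0.141463.

14.15%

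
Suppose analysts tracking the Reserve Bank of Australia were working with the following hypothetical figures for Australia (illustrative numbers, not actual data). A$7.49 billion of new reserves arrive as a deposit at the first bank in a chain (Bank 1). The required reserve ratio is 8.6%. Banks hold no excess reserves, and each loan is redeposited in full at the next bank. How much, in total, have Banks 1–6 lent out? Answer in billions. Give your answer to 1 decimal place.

Bank i lends (1 − rr)^i of the original deposit: Bank 1 lends 7.49·0.9140 ≈ 6.8459, Bank 2 lends 7.49·0.9140² ≈ 6.2571, and so on.
Summing a geometric series: total = 7.49·[0.9140·(1 − 0.9140^6) / (1 − 0.9140)] ≈ 33.1935 billion.

A$33.2 billion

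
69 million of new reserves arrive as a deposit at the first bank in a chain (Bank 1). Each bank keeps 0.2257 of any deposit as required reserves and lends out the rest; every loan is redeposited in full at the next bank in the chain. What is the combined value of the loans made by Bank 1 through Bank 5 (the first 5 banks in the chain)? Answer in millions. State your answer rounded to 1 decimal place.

Bank i lends (1 − rr)^i of the original deposit: Bank 1 lends 69·0.7743 = 53.4267, Bank 2 lends 69·0.7743² ≈ 41.3683, and so on.
Summing a geometric series: total = 69·[0.7743·(1 − 0.7743^5) / (1 − 0.7743)] ≈ 170.8326 million.

170.8 million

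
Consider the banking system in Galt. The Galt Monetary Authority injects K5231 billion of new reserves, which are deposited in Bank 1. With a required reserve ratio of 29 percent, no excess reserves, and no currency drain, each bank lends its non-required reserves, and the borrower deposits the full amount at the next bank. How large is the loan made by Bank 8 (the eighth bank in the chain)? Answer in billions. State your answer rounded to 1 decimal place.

K337.8 billion

Each bank lends a fraction (1 − rr) = 0.7100 of the deposit it receives, so Bank 8 receives 5231·0.7100^7 and lends 5231·0.7100^8 ≈ 337.7937 billion.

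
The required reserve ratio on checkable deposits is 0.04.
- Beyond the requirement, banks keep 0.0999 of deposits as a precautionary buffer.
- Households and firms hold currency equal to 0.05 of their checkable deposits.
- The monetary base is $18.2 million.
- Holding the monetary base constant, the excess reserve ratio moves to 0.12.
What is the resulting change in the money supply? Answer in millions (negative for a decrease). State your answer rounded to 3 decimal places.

-9.632 million

Initially m₁ = (1 + 0.05) / (0.04 + 0.0999 + 0.05) ≈ 5.529226, so M₁ = 5.529226 × 18.2 ≈ 100.6319 million.
After the change m₂ = (1 + 0.05) / (0.04 + 0.12 + 0.05) = 5, so M₂ = 5 × 18.2 = 91 million.
ΔM = M₂ − M₁ = 91 − 100.6319 = -9.6319 million.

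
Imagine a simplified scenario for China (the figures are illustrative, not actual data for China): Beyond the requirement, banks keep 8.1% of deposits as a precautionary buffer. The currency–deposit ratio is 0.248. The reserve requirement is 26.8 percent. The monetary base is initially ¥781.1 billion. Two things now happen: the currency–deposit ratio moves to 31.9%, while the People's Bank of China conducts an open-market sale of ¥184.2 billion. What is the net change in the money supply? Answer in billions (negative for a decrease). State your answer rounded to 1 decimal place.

Before: m₁ = (1 + 0.248) / (0.268 + 0.081 + 0.248) ≈ 2.09045, MB₁ = 781.1, so M₁ = 2.09045 × 781.1 ≈ 1632.8505 billion.
After: m₂ = (1 + 0.319) / (0.268 + 0.081 + 0.319) ≈ 1.97455, MB₂ = 781.1 − 184.2 = 596.9, so M₂ = 1.97455 × 596.9 ≈ 1178.6089 billion.
ΔM = M₂ − M₁ = 1178.6089 − 1632.8505 = -454.2416 billion.

-454.2 billion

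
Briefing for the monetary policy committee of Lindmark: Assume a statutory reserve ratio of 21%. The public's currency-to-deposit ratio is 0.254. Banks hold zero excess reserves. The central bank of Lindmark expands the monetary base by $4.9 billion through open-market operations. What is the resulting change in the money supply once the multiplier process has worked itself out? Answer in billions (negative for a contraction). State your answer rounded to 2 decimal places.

$13.24 billion

The money multiplier is m = (1 + c) / (rr + c) = (1 + 0.254) / (0.21 + 0.254) ≈ 2.7026.
The purchase adds 4.9 billion of base, so ΔM = m × ΔMB = 2.7026 × (+4.9) ≈ 13.2427 billion.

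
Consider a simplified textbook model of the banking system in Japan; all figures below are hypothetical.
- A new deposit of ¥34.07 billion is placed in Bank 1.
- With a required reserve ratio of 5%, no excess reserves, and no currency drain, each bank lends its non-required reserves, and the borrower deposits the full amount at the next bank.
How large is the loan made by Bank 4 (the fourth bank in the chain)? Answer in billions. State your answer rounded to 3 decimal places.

Each bank lends a fraction (1 − rr) = 0.9500 of the deposit it receives, so Bank 4 receives 34.07·0.9500^3 and lends 34.07·0.9500^4 ≈ 27.7502 billion.

¥27.750 billion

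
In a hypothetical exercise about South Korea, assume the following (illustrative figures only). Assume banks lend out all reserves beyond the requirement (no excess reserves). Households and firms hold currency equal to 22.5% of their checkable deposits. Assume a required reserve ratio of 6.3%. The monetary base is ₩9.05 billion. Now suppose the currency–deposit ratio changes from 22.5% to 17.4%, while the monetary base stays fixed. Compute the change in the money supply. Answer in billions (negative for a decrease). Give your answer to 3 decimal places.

Initially m₁ = (1 + 0.225) / (0.063 + 0.225) ≈ 4.25347, so M₁ = 4.25347 × 9.05 ≈ 38.4939 billion.
After the change m₂ = (1 + 0.174) / (0.063 + 0.174) ≈ 4.95359, so M₂ = 4.95359 × 9.05 ≈ 44.83 billion.
ΔM = M₂ − M₁ = 44.83 − 38.4939 = 6.3361 billion.

₩6.336 billion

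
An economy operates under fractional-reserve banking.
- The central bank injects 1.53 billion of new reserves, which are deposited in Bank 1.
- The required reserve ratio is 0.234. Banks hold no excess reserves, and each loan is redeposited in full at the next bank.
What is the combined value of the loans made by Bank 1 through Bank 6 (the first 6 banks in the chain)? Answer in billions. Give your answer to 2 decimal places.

4.00 billion

Bank i lends (1 − rr)^i of the original deposit: Bank 1 lends 1.53·0.7660 ≈ 1.1720, Bank 2 lends 1.53·0.7660² ≈ 0.8977, and so on.
Summing a geometric series: total = 1.53·[0.7660·(1 − 0.7660^6) / (1 − 0.7660)] ≈ 3.9967 billion.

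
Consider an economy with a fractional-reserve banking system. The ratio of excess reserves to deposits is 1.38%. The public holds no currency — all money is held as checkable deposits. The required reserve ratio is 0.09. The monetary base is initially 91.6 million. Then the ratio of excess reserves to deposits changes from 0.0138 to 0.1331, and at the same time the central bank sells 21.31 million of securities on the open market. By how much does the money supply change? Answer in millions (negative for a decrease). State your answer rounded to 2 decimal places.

Before: m₁ = 1 / (0.09 + 0.0138) ≈ 9.63391, MB₁ = 91.6, so M₁ = 9.63391 × 91.6 ≈ 882.4662 million.
After: m₂ = 1 / (0.09 + 0.1331) ≈ 4.48229, MB₂ = 91.6 − 21.31 = 70.29, so M₂ = 4.48229 × 70.29 ≈ 315.0602 million.
ΔM = M₂ − M₁ = 315.0602 − 882.4662 = -567.406 million.

-567.41 million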